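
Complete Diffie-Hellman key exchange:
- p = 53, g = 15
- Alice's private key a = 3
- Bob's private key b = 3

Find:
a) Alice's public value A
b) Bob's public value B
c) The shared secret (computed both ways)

Step 1: A = g^a mod p = 15^3 mod 53 = 36.
Step 2: B = g^b mod p = 15^3 mod 53 = 36.
Step 3: Alice computes s = B^a mod p = 36^3 mod 53 = 16.
Step 4: Bob computes s = A^b mod p = 36^3 mod 53 = 16.
Both sides agree: shared secret = 16.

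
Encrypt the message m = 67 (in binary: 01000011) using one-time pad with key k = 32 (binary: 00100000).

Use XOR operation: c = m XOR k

Step 1: Write out the XOR operation bit by bit:
  Message: 01000011
  Key:     00100000
  XOR:     01100011
Step 2: Convert to decimal: 01100011 = 99.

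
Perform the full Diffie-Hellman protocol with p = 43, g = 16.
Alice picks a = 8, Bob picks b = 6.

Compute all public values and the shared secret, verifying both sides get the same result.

Step 1: A = g^a mod p = 16^8 mod 43 = 16.
Step 2: B = g^b mod p = 16^6 mod 43 = 35.
Step 3: Alice computes s = B^a mod p = 35^8 mod 43 = 35.
Step 4: Bob computes s = A^b mod p = 16^6 mod 43 = 35.
Both sides agree: shared secret = 35.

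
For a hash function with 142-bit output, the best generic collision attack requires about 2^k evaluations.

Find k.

Step 1: The hash has a 142-bit output.
Step 2: Collision resistance means it should be infeasible to find any x != y with h(x) = h(y).
By the birthday bound, a generic collision search succeeds after about sqrt(2^142) = 2^(142/2) = 2^71 evaluations.
Step 3: Security level = 71 bits.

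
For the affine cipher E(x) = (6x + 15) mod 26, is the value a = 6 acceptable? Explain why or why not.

Step 1: Compute gcd(6, 26).
Step 2: gcd(6, 26) = 2.
Since gcd = 2 != 1, 6 shares a common factor with 26, so it cannot be used.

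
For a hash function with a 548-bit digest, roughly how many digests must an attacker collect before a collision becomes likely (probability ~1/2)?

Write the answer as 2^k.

Step 1: The birthday paradox gives collision probability ~50% after sqrt(2^n) = 2^(n/2) hashes.
Step 2: For 548-bit output: 2^(548/2) = 2^274.
Step 3: Approximately 2^274 hash computations needed.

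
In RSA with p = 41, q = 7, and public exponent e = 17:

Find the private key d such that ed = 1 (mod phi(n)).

Step 1: n = 41 * 7 = 287.
Step 2: phi(n) = 40 * 6 = 240.
Step 3: Find d such that 17 * d = 1 (mod 240).
Step 4: d = 17^(-1) mod 240 = 113.
Verification: 17 * 113 = 1921 = 8 * 240 + 1.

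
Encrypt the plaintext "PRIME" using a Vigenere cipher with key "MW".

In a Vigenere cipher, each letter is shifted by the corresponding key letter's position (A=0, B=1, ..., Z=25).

Step 1: Repeat key to match plaintext length:
  Plaintext: PRIME
  Key:       MWMWM
Step 2: Encrypt each letter:
  P(15) + M(12) = (15+12) mod 26 = 1 = B
  R(17) + W(22) = (17+22) mod 26 = 13 = N
  I(8) + M(12) = (8+12) mod 26 = 20 = U
  M(12) + W(22) = (12+22) mod 26 = 8 = I
  E(4) + M(12) = (4+12) mod 26 = 16 = Q
Ciphertext: BNUIQ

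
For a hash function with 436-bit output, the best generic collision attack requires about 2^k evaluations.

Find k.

Step 1: The hash has a 436-bit output.
Step 2: Collision resistance means it should be infeasible to find any x != y with h(x) = h(y).
By the birthday bound, a generic collision search succeeds after about sqrt(2^436) = 2^(436/2) = 2^218 evaluations.
Step 3: Security level = 218 bits.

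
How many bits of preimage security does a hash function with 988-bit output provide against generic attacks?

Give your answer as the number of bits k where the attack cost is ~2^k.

Step 1: The hash has a 988-bit output.
Step 2: Preimage resistance means: given a digest h(x), it should be infeasible to find any input that hashes to it.
With a 988-bit output there are 2^988 possible digests, so a generic brute-force preimage search costs about 2^988 evaluations.
Step 3: Security level = 988 bits.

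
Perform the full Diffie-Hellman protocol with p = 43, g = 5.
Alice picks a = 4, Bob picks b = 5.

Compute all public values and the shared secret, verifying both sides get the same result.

Step 1: A = g^a mod p = 5^4 mod 43 = 23.
Step 2: B = g^b mod p = 5^5 mod 43 = 29.
Step 3: Alice computes s = B^a mod p = 29^4 mod 43 = 17.
Step 4: Bob computes s = A^b mod p = 23^5 mod 43 = 17.
Both sides agree: shared secret = 17.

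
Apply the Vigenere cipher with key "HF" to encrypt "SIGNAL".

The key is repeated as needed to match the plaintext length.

Step 1: Repeat key to match plaintext length:
  Plaintext: SIGNAL
  Key:       HFHFHF
Step 2: Encrypt each letter:
  S(18) + H(7) = (18+7) mod 26 = 25 = Z
  I(8) + F(5) = (8+5) mod 26 = 13 = N
  G(6) + H(7) = (6+7) mod 26 = 13 = N
  N(13) + F(5) = (13+5) mod 26 = 18 = S
  A(0) + H(7) = (0+7) mod 26 = 7 = H
  L(11) + F(5) = (11+5) mod 26 = 16 = Q
Ciphertext: ZNNSHQ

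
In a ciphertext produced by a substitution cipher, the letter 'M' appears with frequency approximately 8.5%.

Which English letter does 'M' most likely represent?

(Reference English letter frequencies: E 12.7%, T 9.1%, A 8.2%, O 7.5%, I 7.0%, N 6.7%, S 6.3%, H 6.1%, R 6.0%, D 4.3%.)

Step 1: The observed frequency is 8.5%.
Step 2: Compare with English frequencies:
  E: 12.7% (difference: 4.2%)
  T: 9.1% (difference: 0.6%)
  A: 8.2% (difference: 0.3%) <-- closest
  O: 7.5% (difference: 1.0%)
  I: 7.0% (difference: 1.5%)
  N: 6.7% (difference: 1.8%)
  S: 6.3% (difference: 2.2%)
  H: 6.1% (difference: 2.4%)
  R: 6.0% (difference: 2.5%)
  D: 4.3% (difference: 4.2%)
Step 3: 'M' most likely represents 'A' (frequency 8.2%).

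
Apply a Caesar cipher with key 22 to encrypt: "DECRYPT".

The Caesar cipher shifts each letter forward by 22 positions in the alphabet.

Step 1: For each letter, shift forward by 22 positions (mod 26).
  D (position 3) -> position (3+22) mod 26 = 25 -> Z
  E (position 4) -> position (4+22) mod 26 = 0 -> A
  C (position 2) -> position (2+22) mod 26 = 24 -> Y
  R (position 17) -> position (17+22) mod 26 = 13 -> N
  Y (position 24) -> position (24+22) mod 26 = 20 -> U
  P (position 15) -> position (15+22) mod 26 = 11 -> L
  T (position 19) -> position (19+22) mod 26 = 15 -> P
Result: ZAYNULP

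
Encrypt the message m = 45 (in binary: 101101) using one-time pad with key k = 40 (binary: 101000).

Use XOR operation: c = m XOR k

Step 1: Write out the XOR operation bit by bit:
  Message: 101101
  Key:     101000
  XOR:     000101
Step 2: Convert to decimal: 000101 = 5.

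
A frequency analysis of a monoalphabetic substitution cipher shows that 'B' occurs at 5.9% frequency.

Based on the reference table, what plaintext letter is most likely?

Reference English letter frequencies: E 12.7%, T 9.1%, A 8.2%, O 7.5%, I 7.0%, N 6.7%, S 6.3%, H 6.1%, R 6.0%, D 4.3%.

Step 1: The observed frequency is 5.9%.
Step 2: Compare with English frequencies:
  E: 12.7% (difference: 6.8%)
  T: 9.1% (difference: 3.2%)
  A: 8.2% (difference: 2.3%)
  O: 7.5% (difference: 1.6%)
  I: 7.0% (difference: 1.1%)
  N: 6.7% (difference: 0.8%)
  S: 6.3% (difference: 0.4%)
  H: 6.1% (difference: 0.2%)
  R: 6.0% (difference: 0.1%) <-- closest
  D: 4.3% (difference: 1.6%)
Step 3: 'B' most likely represents 'R' (frequency 6.0%).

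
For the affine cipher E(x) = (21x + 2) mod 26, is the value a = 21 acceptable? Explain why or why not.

Step 1: Compute gcd(21, 26).
Step 2: gcd(21, 26) = 1.
Since gcd = 1, 21 is coprime with 26, so it is a valid key.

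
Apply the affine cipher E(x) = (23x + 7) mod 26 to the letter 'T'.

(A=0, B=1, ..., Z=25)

Step 1: Convert 'T' to number: x = 19.
Step 2: E(19) = (23 * 19 + 7) mod 26 = 444 mod 26 = 2.
Step 3: Convert 2 back to letter: C.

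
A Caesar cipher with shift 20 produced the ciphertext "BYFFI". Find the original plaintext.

Step 1: Reverse the shift by subtracting 20 from each letter position.
  B (position 1) -> position (1-20) mod 26 = 7 -> H
  Y (position 24) -> position (24-20) mod 26 = 4 -> E
  F (position 5) -> position (5-20) mod 26 = 11 -> L
  F (position 5) -> position (5-20) mod 26 = 11 -> L
  I (position 8) -> position (8-20) mod 26 = 14 -> O
Decrypted message: HELLO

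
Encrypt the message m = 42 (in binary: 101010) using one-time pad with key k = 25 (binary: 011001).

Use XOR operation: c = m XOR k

Step 1: Write out the XOR operation bit by bit:
  Message: 101010
  Key:     011001
  XOR:     110011
Step 2: Convert to decimal: 110011 = 51.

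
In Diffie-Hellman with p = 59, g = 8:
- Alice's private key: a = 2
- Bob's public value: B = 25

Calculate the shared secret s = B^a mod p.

Step 1: s = B^a mod p = 25^2 mod 59.
  25^1 mod 59 = 25
  25^2 mod 59 = (25 * 25) mod 59 = 35
Result: shared secret = 35.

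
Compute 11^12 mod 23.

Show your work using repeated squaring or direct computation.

Step 1: Compute 11^12 mod 23 step by step, reducing modulo 23 at each step.
  11^1 mod 23 = 11
  11^2 mod 23 = (11 * 11) mod 23 = 6
  11^3 mod 23 = (6 * 11) mod 23 = 20
  11^4 mod 23 = (20 * 11) mod 23 = 13
  11^5 mod 23 = (13 * 11) mod 23 = 5
  11^6 mod 23 = (5 * 11) mod 23 = 9
  11^7 mod 23 = (9 * 11) mod 23 = 7
  11^8 mod 23 = (7 * 11) mod 23 = 8
  11^9 mod 23 = (8 * 11) mod 23 = 19
  11^10 mod 23 = (19 * 11) mod 23 = 2
  11^11 mod 23 = (2 * 11) mod 23 = 22
  11^12 mod 23 = (22 * 11) mod 23 = 12
Step 2: Result = 12.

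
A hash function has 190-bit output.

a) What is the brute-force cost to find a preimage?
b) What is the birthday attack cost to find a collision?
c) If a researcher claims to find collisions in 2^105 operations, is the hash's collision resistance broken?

Step 1: Preimage resistance requires brute-force of 2^190 operations.
Step 2: Collision resistance (birthday bound) = 2^(190/2) = 2^95.
Step 3: The claimed attack costs 2^105 operations.
Step 4: Since 2^105 >= 2^95, the claimed attack is no faster than the generic birthday attack, so this does not break collision resistance.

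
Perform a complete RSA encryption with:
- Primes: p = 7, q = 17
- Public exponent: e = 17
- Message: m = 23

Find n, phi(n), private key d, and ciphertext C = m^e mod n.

Step 1: n = 7 * 17 = 119.
Step 2: phi(n) = (7-1)(17-1) = 6 * 16 = 96.
Step 3: Find d = 17^(-1) mod 96 = 17.
  Verify: 17 * 17 = 289 = 1 (mod 96).
Step 4: C = 23^17 mod 119 = 74.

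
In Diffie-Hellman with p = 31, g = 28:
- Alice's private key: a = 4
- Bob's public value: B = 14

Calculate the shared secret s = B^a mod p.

Step 1: s = B^a mod p = 14^4 mod 31.
  14^1 mod 31 = 14
  14^2 mod 31 = (14 * 14) mod 31 = 10
  14^3 mod 31 = (10 * 14) mod 31 = 16
  14^4 mod 31 = (16 * 14) mod 31 = 7
Result: shared secret = 7.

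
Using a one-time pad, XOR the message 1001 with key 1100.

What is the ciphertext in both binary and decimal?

Step 1: Write out the XOR operation bit by bit:
  Message: 1001
  Key:     1100
  XOR:     0101
Step 2: Convert to decimal: 0101 = 5.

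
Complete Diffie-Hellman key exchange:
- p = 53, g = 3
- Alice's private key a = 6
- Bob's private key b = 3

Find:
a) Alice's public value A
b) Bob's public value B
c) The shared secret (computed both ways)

Step 1: A = g^a mod p = 3^6 mod 53 = 40.
Step 2: B = g^b mod p = 3^3 mod 53 = 27.
Step 3: Alice computes s = B^a mod p = 27^6 mod 53 = 29.
Step 4: Bob computes s = A^b mod p = 40^3 mod 53 = 29.
Both sides agree: shared secret = 29.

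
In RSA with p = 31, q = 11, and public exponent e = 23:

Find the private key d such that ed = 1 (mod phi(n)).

Step 1: n = 31 * 11 = 341.
Step 2: phi(n) = 30 * 10 = 300.
Step 3: Find d such that 23 * d = 1 (mod 300).
Step 4: d = 23^(-1) mod 300 = 287.
Verification: 23 * 287 = 6601 = 22 * 300 + 1.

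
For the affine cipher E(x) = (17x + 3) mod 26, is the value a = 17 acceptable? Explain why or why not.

Step 1: Compute gcd(17, 26).
Step 2: gcd(17, 26) = 1.
Since gcd = 1, 17 is coprime with 26, so it is a valid key.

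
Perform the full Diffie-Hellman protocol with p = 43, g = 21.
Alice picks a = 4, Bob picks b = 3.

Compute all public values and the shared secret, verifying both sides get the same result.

Step 1: A = g^a mod p = 21^4 mod 43 = 35.
Step 2: B = g^b mod p = 21^3 mod 43 = 16.
Step 3: Alice computes s = B^a mod p = 16^4 mod 43 = 4.
Step 4: Bob computes s = A^b mod p = 35^3 mod 43 = 4.
Both sides agree: shared secret = 4.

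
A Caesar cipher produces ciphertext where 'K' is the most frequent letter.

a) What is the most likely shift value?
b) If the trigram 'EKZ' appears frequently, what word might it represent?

Step 1: In English, 'E' is the most frequent letter (12.7%).
Step 2: The most frequent ciphertext letter is 'K' (position 10).
Step 3: Shift = (10 - 4) mod 26 = 6.
Step 4: Decrypt 'EKZ' by shifting back 6:
  E -> Y
  K -> E
  Z -> T
Step 5: 'EKZ' decrypts to 'YET'.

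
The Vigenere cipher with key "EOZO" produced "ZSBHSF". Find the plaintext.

Step 1: Extend key: EOZOEO
Step 2: Decrypt each letter (c - k) mod 26:
  Z(25) - E(4) = (25-4) mod 26 = 21 = V
  S(18) - O(14) = (18-14) mod 26 = 4 = E
  B(1) - Z(25) = (1-25) mod 26 = 2 = C
  H(7) - O(14) = (7-14) mod 26 = 19 = T
  S(18) - E(4) = (18-4) mod 26 = 14 = O
  F(5) - O(14) = (5-14) mod 26 = 17 = R
Plaintext: VECTOR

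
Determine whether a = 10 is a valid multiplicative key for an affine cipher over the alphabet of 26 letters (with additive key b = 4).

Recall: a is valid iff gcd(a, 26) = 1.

Step 1: Compute gcd(10, 26).
Step 2: gcd(10, 26) = 2.
Since gcd = 2 != 1, 10 shares a common factor with 26, so it cannot be used.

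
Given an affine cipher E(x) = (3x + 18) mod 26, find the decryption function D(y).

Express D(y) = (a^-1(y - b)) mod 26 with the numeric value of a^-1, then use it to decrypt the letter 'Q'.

Step 1: Find a^-1, the modular inverse of 3 mod 26.
Step 2: We need 3 * a^-1 = 1 (mod 26).
Step 3: 3 * 9 = 27 = 1 * 26 + 1, so a^-1 = 9.
Step 4: D(y) = 9(y - 18) mod 26.
Step 5: Apply to 'Q' (y = 16): D(16) = 9 * (16 - 18) mod 26 = 9 * -2 mod 26 = 8 -> 'I'.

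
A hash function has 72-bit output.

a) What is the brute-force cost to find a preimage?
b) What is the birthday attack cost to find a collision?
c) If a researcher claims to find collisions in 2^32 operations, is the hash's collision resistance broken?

Step 1: Preimage resistance requires brute-force of 2^72 operations.
Step 2: Collision resistance (birthday bound) = 2^(72/2) = 2^36.
Step 3: The claimed attack costs 2^32 operations.
Step 4: Since 2^32 < 2^36, the claimed attack beats the generic birthday bound, so collision resistance is broken.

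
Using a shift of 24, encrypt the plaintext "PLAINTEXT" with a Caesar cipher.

Step 1: For each letter, shift forward by 24 positions (mod 26).
  P (position 15) -> position (15+24) mod 26 = 13 -> N
  L (position 11) -> position (11+24) mod 26 = 9 -> J
  A (position 0) -> position (0+24) mod 26 = 24 -> Y
  I (position 8) -> position (8+24) mod 26 = 6 -> G
  N (position 13) -> position (13+24) mod 26 = 11 -> L
  T (position 19) -> position (19+24) mod 26 = 17 -> R
  E (position 4) -> position (4+24) mod 26 = 2 -> C
  X (position 23) -> position (23+24) mod 26 = 21 -> V
  T (position 19) -> position (19+24) mod 26 = 17 -> R
Result: NJYGLRCVR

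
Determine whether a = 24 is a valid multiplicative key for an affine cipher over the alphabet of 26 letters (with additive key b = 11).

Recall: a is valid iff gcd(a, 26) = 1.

Step 1: Compute gcd(24, 26).
Step 2: gcd(24, 26) = 2.
Since gcd = 2 != 1, 24 shares a common factor with 26, so it cannot be used.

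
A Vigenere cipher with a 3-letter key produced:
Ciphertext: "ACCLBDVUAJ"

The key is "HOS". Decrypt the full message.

Step 1: Key 'HOS' has length 3. Extended key: HOSHOSHOSH
Step 2: Decrypt each position:
  A(0) - H(7) = 19 = T
  C(2) - O(14) = 14 = O
  C(2) - S(18) = 10 = K
  L(11) - H(7) = 4 = E
  B(1) - O(14) = 13 = N
  D(3) - S(18) = 11 = L
  V(21) - H(7) = 14 = O
  U(20) - O(14) = 6 = G
  A(0) - S(18) = 8 = I
  J(9) - H(7) = 2 = C
Plaintext: TOKENLOGIC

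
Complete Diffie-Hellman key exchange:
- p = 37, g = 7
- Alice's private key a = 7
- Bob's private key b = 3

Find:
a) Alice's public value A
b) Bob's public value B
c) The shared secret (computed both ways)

Step 1: A = g^a mod p = 7^7 mod 37 = 34.
Step 2: B = g^b mod p = 7^3 mod 37 = 10.
Step 3: Alice computes s = B^a mod p = 10^7 mod 37 = 10.
Step 4: Bob computes s = A^b mod p = 34^3 mod 37 = 10.
Both sides agree: shared secret = 10.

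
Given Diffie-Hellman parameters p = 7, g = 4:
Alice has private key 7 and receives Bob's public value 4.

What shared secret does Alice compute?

Step 1: s = B^a mod p = 4^7 mod 7.
  4^1 mod 7 = 4
  4^2 mod 7 = (4 * 4) mod 7 = 2
  4^3 mod 7 = (2 * 4) mod 7 = 1
  4^4 mod 7 = (1 * 4) mod 7 = 4
  4^5 mod 7 = (4 * 4) mod 7 = 2
  4^6 mod 7 = (2 * 4) mod 7 = 1
  4^7 mod 7 = (1 * 4) mod 7 = 4
Result: shared secret = 4.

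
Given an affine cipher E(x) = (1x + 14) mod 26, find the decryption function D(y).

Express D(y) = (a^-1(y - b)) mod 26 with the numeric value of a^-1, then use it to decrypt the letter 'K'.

Step 1: Find a^-1, the modular inverse of 1 mod 26.
Step 2: We need 1 * a^-1 = 1 (mod 26).
Step 3: 1 * 1 = 1 = 0 * 26 + 1, so a^-1 = 1.
Step 4: D(y) = 1(y - 14) mod 26.
Step 5: Apply to 'K' (y = 10): D(10) = 1 * (10 - 14) mod 26 = 1 * -4 mod 26 = 22 -> 'W'.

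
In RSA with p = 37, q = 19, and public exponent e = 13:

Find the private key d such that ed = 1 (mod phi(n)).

Step 1: n = 37 * 19 = 703.
Step 2: phi(n) = 36 * 18 = 648.
Step 3: Find d such that 13 * d = 1 (mod 648).
Step 4: d = 13^(-1) mod 648 = 349.
Verification: 13 * 349 = 4537 = 7 * 648 + 1.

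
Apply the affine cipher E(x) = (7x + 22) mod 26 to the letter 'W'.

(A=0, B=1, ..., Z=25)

Step 1: Convert 'W' to number: x = 22.
Step 2: E(22) = (7 * 22 + 22) mod 26 = 176 mod 26 = 20.
Step 3: Convert 20 back to letter: U.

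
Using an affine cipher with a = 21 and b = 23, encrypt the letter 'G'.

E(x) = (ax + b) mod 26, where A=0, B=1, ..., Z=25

Step 1: Convert 'G' to number: x = 6.
Step 2: E(6) = (21 * 6 + 23) mod 26 = 149 mod 26 = 19.
Step 3: Convert 19 back to letter: T.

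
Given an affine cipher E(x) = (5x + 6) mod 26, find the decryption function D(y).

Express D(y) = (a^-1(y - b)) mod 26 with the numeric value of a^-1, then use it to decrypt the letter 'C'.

Step 1: Find a^-1, the modular inverse of 5 mod 26.
Step 2: We need 5 * a^-1 = 1 (mod 26).
Step 3: 5 * 21 = 105 = 4 * 26 + 1, so a^-1 = 21.
Step 4: D(y) = 21(y - 6) mod 26.
Step 5: Apply to 'C' (y = 2): D(2) = 21 * (2 - 6) mod 26 = 21 * -4 mod 26 = 20 -> 'U'.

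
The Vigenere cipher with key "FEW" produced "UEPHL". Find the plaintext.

Step 1: Extend key: FEWFE
Step 2: Decrypt each letter (c - k) mod 26:
  U(20) - F(5) = (20-5) mod 26 = 15 = P
  E(4) - E(4) = (4-4) mod 26 = 0 = A
  P(15) - W(22) = (15-22) mod 26 = 19 = T
  H(7) - F(5) = (7-5) mod 26 = 2 = C
  L(11) - E(4) = (11-4) mod 26 = 7 = H
Plaintext: PATCH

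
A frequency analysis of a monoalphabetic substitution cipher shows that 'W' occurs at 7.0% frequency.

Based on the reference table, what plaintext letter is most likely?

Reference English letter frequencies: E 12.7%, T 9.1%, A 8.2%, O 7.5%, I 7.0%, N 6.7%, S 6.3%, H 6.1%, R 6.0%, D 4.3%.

Step 1: The observed frequency is 7.0%.
Step 2: Compare with English frequencies:
  E: 12.7% (difference: 5.7%)
  T: 9.1% (difference: 2.1%)
  A: 8.2% (difference: 1.2%)
  O: 7.5% (difference: 0.5%)
  I: 7.0% (difference: 0.0%) <-- closest
  N: 6.7% (difference: 0.3%)
  S: 6.3% (difference: 0.7%)
  H: 6.1% (difference: 0.9%)
  R: 6.0% (difference: 1.0%)
  D: 4.3% (difference: 2.7%)
Step 3: 'W' most likely represents 'I' (frequency 7.0%).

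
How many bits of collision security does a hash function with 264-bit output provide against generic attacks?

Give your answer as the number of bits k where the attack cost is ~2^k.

Step 1: The hash has a 264-bit output.
Step 2: Collision resistance means it should be infeasible to find any x != y with h(x) = h(y).
By the birthday bound, a generic collision search succeeds after about sqrt(2^264) = 2^(264/2) = 2^132 evaluations.
Step 3: Security level = 132 bits.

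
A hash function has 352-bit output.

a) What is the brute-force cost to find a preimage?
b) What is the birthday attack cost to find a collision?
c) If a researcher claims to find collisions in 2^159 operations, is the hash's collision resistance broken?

Step 1: Preimage resistance requires brute-force of 2^352 operations.
Step 2: Collision resistance (birthday bound) = 2^(352/2) = 2^176.
Step 3: The claimed attack costs 2^159 operations.
Step 4: Since 2^159 < 2^176, the claimed attack beats the generic birthday bound, so collision resistance is broken.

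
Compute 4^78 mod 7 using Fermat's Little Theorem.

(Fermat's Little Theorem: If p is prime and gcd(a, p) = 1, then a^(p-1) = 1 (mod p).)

Step 1: Since 7 is prime, by Fermat's Little Theorem: 4^6 = 1 (mod 7).
Step 2: Reduce exponent: 78 mod 6 = 0.
Step 3: So 4^78 = 4^0 (mod 7).
Step 4: 4^0 mod 7 = 1.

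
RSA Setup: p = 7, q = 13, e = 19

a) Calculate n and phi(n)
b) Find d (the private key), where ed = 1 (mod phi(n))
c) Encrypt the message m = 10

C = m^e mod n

Step 1: n = 7 * 13 = 91.
Step 2: phi(n) = (7-1)(13-1) = 6 * 12 = 72.
Step 3: Find d = 19^(-1) mod 72 = 19.
  Verify: 19 * 19 = 361 = 1 (mod 72).
Step 4: C = 10^19 mod 91 = 10.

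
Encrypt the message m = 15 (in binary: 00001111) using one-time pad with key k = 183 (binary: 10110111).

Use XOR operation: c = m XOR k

Step 1: Write out the XOR operation bit by bit:
  Message: 00001111
  Key:     10110111
  XOR:     10111000
Step 2: Convert to decimal: 10111000 = 184.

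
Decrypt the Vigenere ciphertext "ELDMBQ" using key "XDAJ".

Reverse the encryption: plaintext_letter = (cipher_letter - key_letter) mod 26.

Step 1: Extend key: XDAJXD
Step 2: Decrypt each letter (c - k) mod 26:
  E(4) - X(23) = (4-23) mod 26 = 7 = H
  L(11) - D(3) = (11-3) mod 26 = 8 = I
  D(3) - A(0) = (3-0) mod 26 = 3 = D
  M(12) - J(9) = (12-9) mod 26 = 3 = D
  B(1) - X(23) = (1-23) mod 26 = 4 = E
  Q(16) - D(3) = (16-3) mod 26 = 13 = N
Plaintext: HIDDEN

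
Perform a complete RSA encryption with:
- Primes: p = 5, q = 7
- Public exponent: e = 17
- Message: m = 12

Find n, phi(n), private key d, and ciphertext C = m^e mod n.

Step 1: n = 5 * 7 = 35.
Step 2: phi(n) = (5-1)(7-1) = 4 * 6 = 24.
Step 3: Find d = 17^(-1) mod 24 = 17.
  Verify: 17 * 17 = 289 = 1 (mod 24).
Step 4: C = 12^17 mod 35 = 17.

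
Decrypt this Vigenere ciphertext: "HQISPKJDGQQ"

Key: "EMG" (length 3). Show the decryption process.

Step 1: Key 'EMG' has length 3. Extended key: EMGEMGEMGEM
Step 2: Decrypt each position:
  H(7) - E(4) = 3 = D
  Q(16) - M(12) = 4 = E
  I(8) - G(6) = 2 = C
  S(18) - E(4) = 14 = O
  P(15) - M(12) = 3 = D
  K(10) - G(6) = 4 = E
  J(9) - E(4) = 5 = F
  D(3) - M(12) = 17 = R
  G(6) - G(6) = 0 = A
  Q(16) - E(4) = 12 = M
  Q(16) - M(12) = 4 = E
Plaintext: DECODEFRAME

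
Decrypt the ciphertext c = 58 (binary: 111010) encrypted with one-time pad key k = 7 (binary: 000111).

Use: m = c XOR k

Step 1: XOR ciphertext with key:
  Ciphertext: 111010
  Key:        000111
  XOR:        111101
Step 2: Plaintext = 111101 = 61 in decimal.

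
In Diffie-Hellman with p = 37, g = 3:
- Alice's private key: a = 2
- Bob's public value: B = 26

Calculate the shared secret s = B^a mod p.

Step 1: s = B^a mod p = 26^2 mod 37.
  26^1 mod 37 = 26
  26^2 mod 37 = (26 * 26) mod 37 = 10
Result: shared secret = 10.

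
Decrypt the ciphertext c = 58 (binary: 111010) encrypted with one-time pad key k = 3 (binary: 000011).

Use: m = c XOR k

Step 1: XOR ciphertext with key:
  Ciphertext: 111010
  Key:        000011
  XOR:        111001
Step 2: Plaintext = 111001 = 57 in decimal.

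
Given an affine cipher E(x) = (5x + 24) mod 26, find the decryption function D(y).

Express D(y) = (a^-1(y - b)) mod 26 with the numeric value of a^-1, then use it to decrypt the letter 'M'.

Step 1: Find a^-1, the modular inverse of 5 mod 26.
Step 2: We need 5 * a^-1 = 1 (mod 26).
Step 3: 5 * 21 = 105 = 4 * 26 + 1, so a^-1 = 21.
Step 4: D(y) = 21(y - 24) mod 26.
Step 5: Apply to 'M' (y = 12): D(12) = 21 * (12 - 24) mod 26 = 21 * -12 mod 26 = 8 -> 'I'.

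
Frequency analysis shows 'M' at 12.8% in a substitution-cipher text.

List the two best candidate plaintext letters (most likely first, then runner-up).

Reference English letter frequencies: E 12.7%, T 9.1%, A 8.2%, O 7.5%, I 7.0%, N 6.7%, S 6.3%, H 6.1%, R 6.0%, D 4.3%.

Step 1: Observed frequency of 'M' is 12.8%.
Step 2: Compute distances to each reference frequency and sort:
  E (12.7%): difference = 0.1% <-- BEST
  T (9.1%): difference = 3.7% <-- RUNNER-UP
  A (8.2%): difference = 4.6%
  O (7.5%): difference = 5.3%
  I (7.0%): difference = 5.8%
Step 3: Most likely is 'E' (12.7%, diff 0.1%); second most likely is 'T' (9.1%, diff 3.7%).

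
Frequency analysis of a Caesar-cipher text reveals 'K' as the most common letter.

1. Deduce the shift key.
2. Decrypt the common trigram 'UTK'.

Step 1: In English, 'E' is the most frequent letter (12.7%).
Step 2: The most frequent ciphertext letter is 'K' (position 10).
Step 3: Shift = (10 - 4) mod 26 = 6.
Step 4: Decrypt 'UTK' by shifting back 6:
  U -> O
  T -> N
  K -> E
Step 5: 'UTK' decrypts to 'ONE'.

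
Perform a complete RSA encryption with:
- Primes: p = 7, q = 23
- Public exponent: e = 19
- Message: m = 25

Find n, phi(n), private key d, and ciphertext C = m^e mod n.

Step 1: n = 7 * 23 = 161.
Step 2: phi(n) = (7-1)(23-1) = 6 * 22 = 132.
Step 3: Find d = 19^(-1) mod 132 = 7.
  Verify: 19 * 7 = 133 = 1 (mod 132).
Step 4: C = 25^19 mod 161 = 95.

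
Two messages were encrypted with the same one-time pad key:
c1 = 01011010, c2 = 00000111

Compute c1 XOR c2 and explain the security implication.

Step 1: c1 XOR c2 = (m1 XOR k) XOR (m2 XOR k).
Step 2: By XOR associativity/commutativity: = m1 XOR m2 XOR k XOR k = m1 XOR m2.
Step 3: 01011010 XOR 00000111 = 01011101 = 93.
Step 4: The key cancels out! An attacker learns m1 XOR m2 = 93, revealing the relationship between plaintexts.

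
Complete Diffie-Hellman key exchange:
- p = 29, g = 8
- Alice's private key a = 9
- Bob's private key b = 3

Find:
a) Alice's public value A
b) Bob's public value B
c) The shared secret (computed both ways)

Step 1: A = g^a mod p = 8^9 mod 29 = 15.
Step 2: B = g^b mod p = 8^3 mod 29 = 19.
Step 3: Alice computes s = B^a mod p = 19^9 mod 29 = 11.
Step 4: Bob computes s = A^b mod p = 15^3 mod 29 = 11.
Both sides agree: shared secret = 11.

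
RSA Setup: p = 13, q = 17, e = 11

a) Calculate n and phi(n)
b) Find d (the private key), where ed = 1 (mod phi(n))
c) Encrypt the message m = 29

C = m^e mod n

Step 1: n = 13 * 17 = 221.
Step 2: phi(n) = (13-1)(17-1) = 12 * 16 = 192.
Step 3: Find d = 11^(-1) mod 192 = 35.
  Verify: 11 * 35 = 385 = 1 (mod 192).
Step 4: C = 29^11 mod 221 = 74.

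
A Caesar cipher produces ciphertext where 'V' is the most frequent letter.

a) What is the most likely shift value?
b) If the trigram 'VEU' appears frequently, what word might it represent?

Step 1: In English, 'E' is the most frequent letter (12.7%).
Step 2: The most frequent ciphertext letter is 'V' (position 21).
Step 3: Shift = (21 - 4) mod 26 = 17.
Step 4: Decrypt 'VEU' by shifting back 17:
  V -> E
  E -> N
  U -> D
Step 5: 'VEU' decrypts to 'END'.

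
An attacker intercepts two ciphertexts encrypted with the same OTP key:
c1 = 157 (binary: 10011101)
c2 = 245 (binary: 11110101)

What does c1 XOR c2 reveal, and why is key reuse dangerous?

Step 1: c1 XOR c2 = (m1 XOR k) XOR (m2 XOR k).
Step 2: By XOR associativity/commutativity: = m1 XOR m2 XOR k XOR k = m1 XOR m2.
Step 3: 10011101 XOR 11110101 = 01101000 = 104.
Step 4: The key cancels out! An attacker learns m1 XOR m2 = 104, revealing the relationship between plaintexts.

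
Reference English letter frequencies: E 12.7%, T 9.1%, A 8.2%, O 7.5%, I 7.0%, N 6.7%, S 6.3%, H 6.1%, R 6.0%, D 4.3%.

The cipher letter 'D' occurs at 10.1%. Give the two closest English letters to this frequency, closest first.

Step 1: Observed frequency of 'D' is 10.1%.
Step 2: Compute distances to each reference frequency and sort:
  T (9.1%): difference = 1.0% <-- BEST
  A (8.2%): difference = 1.9% <-- RUNNER-UP
  E (12.7%): difference = 2.6%
  O (7.5%): difference = 2.6%
  I (7.0%): difference = 3.1%
Step 3: Most likely is 'T' (9.1%, diff 1.0%); second most likely is 'A' (8.2%, diff 1.9%).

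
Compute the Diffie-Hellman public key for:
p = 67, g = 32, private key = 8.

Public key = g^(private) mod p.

Step 1: A = g^a mod p = 32^8 mod 67.
  32^1 mod 67 = 32
  32^2 mod 67 = (32 * 32) mod 67 = 19
  32^3 mod 67 = (19 * 32) mod 67 = 5
  32^4 mod 67 = (5 * 32) mod 67 = 26
  32^5 mod 67 = (26 * 32) mod 67 = 28
  32^6 mod 67 = (28 * 32) mod 67 = 25
  32^7 mod 67 = (25 * 32) mod 67 = 63
  32^8 mod 67 = (63 * 32) mod 67 = 6
Result: A = 6.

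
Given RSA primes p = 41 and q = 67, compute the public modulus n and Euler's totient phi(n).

Step 1: n = p * q = 41 * 67 = 2747.
Step 2: phi(n) = (p-1)(q-1) = 40 * 66 = 2640.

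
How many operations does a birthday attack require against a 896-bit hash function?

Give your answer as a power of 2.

Step 1: The birthday paradox gives collision probability ~50% after sqrt(2^n) = 2^(n/2) hashes.
Step 2: For 896-bit output: 2^(896/2) = 2^448.
Step 3: Approximately 2^448 hash computations needed.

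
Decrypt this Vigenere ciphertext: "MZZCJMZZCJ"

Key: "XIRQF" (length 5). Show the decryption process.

Step 1: Key 'XIRQF' has length 5. Extended key: XIRQFXIRQF
Step 2: Decrypt each position:
  M(12) - X(23) = 15 = P
  Z(25) - I(8) = 17 = R
  Z(25) - R(17) = 8 = I
  C(2) - Q(16) = 12 = M
  J(9) - F(5) = 4 = E
  M(12) - X(23) = 15 = P
  Z(25) - I(8) = 17 = R
  Z(25) - R(17) = 8 = I
  C(2) - Q(16) = 12 = M
  J(9) - F(5) = 4 = E
Plaintext: PRIMEPRIME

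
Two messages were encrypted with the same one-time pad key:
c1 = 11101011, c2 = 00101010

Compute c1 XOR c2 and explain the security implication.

Step 1: c1 XOR c2 = (m1 XOR k) XOR (m2 XOR k).
Step 2: By XOR associativity/commutativity: = m1 XOR m2 XOR k XOR k = m1 XOR m2.
Step 3: 11101011 XOR 00101010 = 11000001 = 193.
Step 4: The key cancels out! An attacker learns m1 XOR m2 = 193, revealing the relationship between plaintexts.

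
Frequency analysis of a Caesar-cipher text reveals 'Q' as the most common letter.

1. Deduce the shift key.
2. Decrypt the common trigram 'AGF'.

Step 1: In English, 'E' is the most frequent letter (12.7%).
Step 2: The most frequent ciphertext letter is 'Q' (position 16).
Step 3: Shift = (16 - 4) mod 26 = 12.
Step 4: Decrypt 'AGF' by shifting back 12:
  A -> O
  G -> U
  F -> T
Step 5: 'AGF' decrypts to 'OUT'.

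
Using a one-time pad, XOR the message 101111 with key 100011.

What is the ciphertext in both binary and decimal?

Step 1: Write out the XOR operation bit by bit:
  Message: 101111
  Key:     100011
  XOR:     001100
Step 2: Convert to decimal: 001100 = 12.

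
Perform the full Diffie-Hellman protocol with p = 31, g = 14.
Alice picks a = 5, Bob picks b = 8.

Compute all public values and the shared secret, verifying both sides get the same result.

Step 1: A = g^a mod p = 14^5 mod 31 = 5.
Step 2: B = g^b mod p = 14^8 mod 31 = 18.
Step 3: Alice computes s = B^a mod p = 18^5 mod 31 = 25.
Step 4: Bob computes s = A^b mod p = 5^8 mod 31 = 25.
Both sides agree: shared secret = 25.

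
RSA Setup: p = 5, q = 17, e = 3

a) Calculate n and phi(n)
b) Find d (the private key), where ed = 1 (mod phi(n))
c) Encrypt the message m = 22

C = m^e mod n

Step 1: n = 5 * 17 = 85.
Step 2: phi(n) = (5-1)(17-1) = 4 * 16 = 64.
Step 3: Find d = 3^(-1) mod 64 = 43.
  Verify: 3 * 43 = 129 = 1 (mod 64).
Step 4: C = 22^3 mod 85 = 23.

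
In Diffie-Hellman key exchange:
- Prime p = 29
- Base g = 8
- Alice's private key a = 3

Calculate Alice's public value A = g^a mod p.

Step 1: A = g^a mod p = 8^3 mod 29.
  8^1 mod 29 = 8
  8^2 mod 29 = (8 * 8) mod 29 = 6
  8^3 mod 29 = (6 * 8) mod 29 = 19
Result: A = 19.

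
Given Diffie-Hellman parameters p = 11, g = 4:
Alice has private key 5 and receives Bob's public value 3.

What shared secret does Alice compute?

Step 1: s = B^a mod p = 3^5 mod 11.
  3^1 mod 11 = 3
  3^2 mod 11 = (3 * 3) mod 11 = 9
  3^3 mod 11 = (9 * 3) mod 11 = 5
  3^4 mod 11 = (5 * 3) mod 11 = 4
  3^5 mod 11 = (4 * 3) mod 11 = 1
Result: shared secret = 1.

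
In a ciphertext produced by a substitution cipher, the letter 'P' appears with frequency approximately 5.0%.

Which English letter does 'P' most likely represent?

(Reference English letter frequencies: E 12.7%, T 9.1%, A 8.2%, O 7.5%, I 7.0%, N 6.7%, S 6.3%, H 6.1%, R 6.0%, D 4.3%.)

Step 1: The observed frequency is 5.0%.
Step 2: Compare with English frequencies:
  E: 12.7% (difference: 7.7%)
  T: 9.1% (difference: 4.1%)
  A: 8.2% (difference: 3.2%)
  O: 7.5% (difference: 2.5%)
  I: 7.0% (difference: 2.0%)
  N: 6.7% (difference: 1.7%)
  S: 6.3% (difference: 1.3%)
  H: 6.1% (difference: 1.1%)
  R: 6.0% (difference: 1.0%)
  D: 4.3% (difference: 0.7%) <-- closest
Step 3: 'P' most likely represents 'D' (frequency 4.3%).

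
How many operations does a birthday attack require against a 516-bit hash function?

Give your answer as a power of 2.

Step 1: The birthday paradox gives collision probability ~50% after sqrt(2^n) = 2^(n/2) hashes.
Step 2: For 516-bit output: 2^(516/2) = 2^258.
Step 3: Approximately 2^258 hash computations needed.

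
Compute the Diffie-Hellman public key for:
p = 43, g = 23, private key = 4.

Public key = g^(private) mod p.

Step 1: A = g^a mod p = 23^4 mod 43.
  23^1 mod 43 = 23
  23^2 mod 43 = (23 * 23) mod 43 = 13
  23^3 mod 43 = (13 * 23) mod 43 = 41
  23^4 mod 43 = (41 * 23) mod 43 = 40
Result: A = 40.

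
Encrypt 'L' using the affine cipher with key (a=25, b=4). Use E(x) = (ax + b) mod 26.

Step 1: Convert 'L' to number: x = 11.
Step 2: E(11) = (25 * 11 + 4) mod 26 = 279 mod 26 = 19.
Step 3: Convert 19 back to letter: T.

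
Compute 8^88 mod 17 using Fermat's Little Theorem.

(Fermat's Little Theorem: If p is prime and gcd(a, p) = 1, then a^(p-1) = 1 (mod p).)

Step 1: Since 17 is prime, by Fermat's Little Theorem: 8^16 = 1 (mod 17).
Step 2: Reduce exponent: 88 mod 16 = 8.
Step 3: So 8^88 = 8^8 (mod 17).
Step 4: 8^8 mod 17 = 1.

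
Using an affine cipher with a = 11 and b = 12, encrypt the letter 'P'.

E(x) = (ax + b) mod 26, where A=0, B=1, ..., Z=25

Step 1: Convert 'P' to number: x = 15.
Step 2: E(15) = (11 * 15 + 12) mod 26 = 177 mod 26 = 21.
Step 3: Convert 21 back to letter: V.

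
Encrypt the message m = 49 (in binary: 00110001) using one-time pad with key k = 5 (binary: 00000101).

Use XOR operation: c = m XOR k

Step 1: Write out the XOR operation bit by bit:
  Message: 00110001
  Key:     00000101
  XOR:     00110100
Step 2: Convert to decimal: 00110100 = 52.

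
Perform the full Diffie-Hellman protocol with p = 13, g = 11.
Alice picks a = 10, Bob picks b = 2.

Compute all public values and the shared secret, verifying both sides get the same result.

Step 1: A = g^a mod p = 11^10 mod 13 = 10.
Step 2: B = g^b mod p = 11^2 mod 13 = 4.
Step 3: Alice computes s = B^a mod p = 4^10 mod 13 = 9.
Step 4: Bob computes s = A^b mod p = 10^2 mod 13 = 9.
Both sides agree: shared secret = 9.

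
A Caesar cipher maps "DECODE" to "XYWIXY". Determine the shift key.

Step 1: Compare first letters: D (position 3) -> X (position 23).
Step 2: Shift = (23 - 3) mod 26 = 20.
The shift value is 20.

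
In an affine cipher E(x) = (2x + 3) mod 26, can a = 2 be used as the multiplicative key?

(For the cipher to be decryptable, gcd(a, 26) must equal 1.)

Step 1: Compute gcd(2, 26).
Step 2: gcd(2, 26) = 2.
Since gcd = 2 != 1, 2 shares a common factor with 26, so it cannot be used.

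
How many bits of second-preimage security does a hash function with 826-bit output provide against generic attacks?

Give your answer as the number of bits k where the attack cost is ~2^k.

Step 1: The hash has a 826-bit output.
Step 2: Second-preimage resistance means: given a specific input x, it should be infeasible to find a different y with h(y) = h(x).
With a 826-bit output, a generic search for a second preimage costs about 2^826 evaluations (each trial matches the fixed target with probability 2^-826).
Step 3: Security level = 826 bits.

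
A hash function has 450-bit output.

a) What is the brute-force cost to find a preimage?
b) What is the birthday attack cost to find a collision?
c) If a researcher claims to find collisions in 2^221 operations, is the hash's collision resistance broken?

Step 1: Preimage resistance requires brute-force of 2^450 operations.
Step 2: Collision resistance (birthday bound) = 2^(450/2) = 2^225.
Step 3: The claimed attack costs 2^221 operations.
Step 4: Since 2^221 < 2^225, the claimed attack beats the generic birthday bound, so collision resistance is broken.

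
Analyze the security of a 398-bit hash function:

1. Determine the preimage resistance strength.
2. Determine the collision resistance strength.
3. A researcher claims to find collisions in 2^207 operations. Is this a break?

Step 1: Preimage resistance requires brute-force of 2^398 operations.
Step 2: Collision resistance (birthday bound) = 2^(398/2) = 2^199.
Step 3: The claimed attack costs 2^207 operations.
Step 4: Since 2^207 >= 2^199, the claimed attack is no faster than the generic birthday attack, so this does not break collision resistance.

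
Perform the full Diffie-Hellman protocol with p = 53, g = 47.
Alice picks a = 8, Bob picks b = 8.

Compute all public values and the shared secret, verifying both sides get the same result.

Step 1: A = g^a mod p = 47^8 mod 53 = 46.
Step 2: B = g^b mod p = 47^8 mod 53 = 46.
Step 3: Alice computes s = B^a mod p = 46^8 mod 53 = 44.
Step 4: Bob computes s = A^b mod p = 46^8 mod 53 = 44.
Both sides agree: shared secret = 44.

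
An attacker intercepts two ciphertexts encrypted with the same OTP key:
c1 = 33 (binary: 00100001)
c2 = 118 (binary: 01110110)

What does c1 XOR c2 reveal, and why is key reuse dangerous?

Step 1: c1 XOR c2 = (m1 XOR k) XOR (m2 XOR k).
Step 2: By XOR associativity/commutativity: = m1 XOR m2 XOR k XOR k = m1 XOR m2.
Step 3: 00100001 XOR 01110110 = 01010111 = 87.
Step 4: The key cancels out! An attacker learns m1 XOR m2 = 87, revealing the relationship between plaintexts.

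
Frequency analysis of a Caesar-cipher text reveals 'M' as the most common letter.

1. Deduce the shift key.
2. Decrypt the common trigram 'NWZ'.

Step 1: In English, 'E' is the most frequent letter (12.7%).
Step 2: The most frequent ciphertext letter is 'M' (position 12).
Step 3: Shift = (12 - 4) mod 26 = 8.
Step 4: Decrypt 'NWZ' by shifting back 8:
  N -> F
  W -> O
  Z -> R
Step 5: 'NWZ' decrypts to 'FOR'.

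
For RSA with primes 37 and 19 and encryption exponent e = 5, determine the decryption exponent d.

Step 1: n = 37 * 19 = 703.
Step 2: phi(n) = 36 * 18 = 648.
Step 3: Find d such that 5 * d = 1 (mod 648).
Step 4: d = 5^(-1) mod 648 = 389.
Verification: 5 * 389 = 1945 = 3 * 648 + 1.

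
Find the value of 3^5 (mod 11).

Step 1: Compute 3^5 mod 11 step by step, reducing modulo 11 at each step.
  3^1 mod 11 = 3
  3^2 mod 11 = (3 * 3) mod 11 = 9
  3^3 mod 11 = (9 * 3) mod 11 = 5
  3^4 mod 11 = (5 * 3) mod 11 = 4
  3^5 mod 11 = (4 * 3) mod 11 = 1
Step 2: Result = 1.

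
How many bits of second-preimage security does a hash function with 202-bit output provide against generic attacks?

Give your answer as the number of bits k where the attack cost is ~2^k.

Step 1: The hash has a 202-bit output.
Step 2: Second-preimage resistance means: given a specific input x, it should be infeasible to find a different y with h(y) = h(x).
With a 202-bit output, a generic search for a second preimage costs about 2^202 evaluations (each trial matches the fixed target with probability 2^-202).
Step 3: Security level = 202 bits.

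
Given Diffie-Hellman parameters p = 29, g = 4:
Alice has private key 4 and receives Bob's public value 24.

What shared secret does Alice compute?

Step 1: s = B^a mod p = 24^4 mod 29.
  24^1 mod 29 = 24
  24^2 mod 29 = (24 * 24) mod 29 = 25
  24^3 mod 29 = (25 * 24) mod 29 = 20
  24^4 mod 29 = (20 * 24) mod 29 = 16
Result: shared secret = 16.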